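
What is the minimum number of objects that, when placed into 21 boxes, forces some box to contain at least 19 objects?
n = (19 − 1)·21 + 1 = 379

By the generalised pigeonhole principle, to guarantee some box contains ≥ r objects we need more than (r − 1) · k objects total. Threshold: n = (r − 1) · k + 1. With r = 19 and k = 21: n = 18 · 21 + 1 = 378 + 1 = 379. For n = 378 = 18 · 21, we can put exactly 18 objects in every box, avoiding 19 in any single one — so 379 is tight.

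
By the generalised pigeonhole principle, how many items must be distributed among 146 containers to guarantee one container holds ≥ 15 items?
n = (15 − 1)·146 + 1 = 2045

By the generalised pigeonhole principle, to guarantee some box contains ≥ r objects we need more than (r − 1) · k objects total. Threshold: n = (r − 1) · k + 1. With r = 15 and k = 146: n = 14 · 146 + 1 = 2044 + 1 = 2045. For n = 2044 = 14 · 146, we can put exactly 14 objects in every box, avoiding 15 in any single one — so 2045 is tight.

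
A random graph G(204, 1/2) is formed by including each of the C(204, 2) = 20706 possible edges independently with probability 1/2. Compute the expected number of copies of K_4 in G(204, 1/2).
E[# K_4] = C(204, 4) · (1/2)^C(4, 2) = 70058751 / 2^6 = 1094667.984375

For each 4-subset S of vertices (there are C(204, 4) = 70058751 such S), let X_S = 1 if S induces a K_4 (all C(4, 2) = 6 edges present). Then P(X_S = 1) = (1/2)^6 = 1/64. By linearity of expectation, E[# K_4] = C(204, 4) · (1/2)^6 = 70058751 / 64 = 1094667.984375.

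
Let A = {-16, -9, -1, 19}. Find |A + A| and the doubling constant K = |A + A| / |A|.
K = |A + A| / |A| = 10/4 = 5/2

Enumerate A + A = {a + b : a, b ∈ A}. With |A| = 4, there are |A|^2 = 16 ordered sum pairs; collecting distinct values, A + A = {-32, -25, -18, -17, -10, -2, 3, 10, 18, 38}, so |A + A| = 10. Thus K = 10/4 = 5/2. For comparison, the minimum possible |A + A| over all 4-element sets is 2·4 − 1 = 7 (so min K = 7/4), attained only by arithmetic progressions.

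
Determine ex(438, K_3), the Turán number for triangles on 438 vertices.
ex(438, K_3) = ⌊438^2/4⌋ = 47961

Mantel (1907): a triangle-free graph on n vertices has at most ⌊n^2/4⌋ edges, with equality for the complete bipartite graph K_{⌊n/2⌋, ⌈n/2⌉}. For n = 438: ⌊438^2/4⌋ = ⌊191844/4⌋ = 47961. The extremal graph is K_{219, 219}, which has 219·219 = 47961 edges.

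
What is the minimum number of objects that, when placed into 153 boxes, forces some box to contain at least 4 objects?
n = (4 − 1)·153 + 1 = 460

By the generalised pigeonhole principle, to guarantee some box contains ≥ r objects we need more than (r − 1) · k objects total. Threshold: n = (r − 1) · k + 1. With r = 4 and k = 153: n = 3 · 153 + 1 = 459 + 1 = 460. For n = 459 = 3 · 153, we can put exactly 3 objects in every box, avoiding 4 in any single one — so 460 is tight.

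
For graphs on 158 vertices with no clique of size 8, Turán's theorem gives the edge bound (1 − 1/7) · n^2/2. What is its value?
Turán density bound = (6/7) · 158^2/2 = 74892/7 ≈ 10698.8571

Turán's theorem: ex(n, K_{r+1}) is achieved by the complete r-partite Turán graph T(n, r) with parts as balanced as possible, and is at most (1 − 1/r) · n^2/2. For r = 7, n = 158: the density bound is (6/7) · 24964/2 = 74892/7 ≈ 10698.8571. The integer-valued extremum is e(T(158, 7)) = 10698, which is strictly less than the density bound 74892/7 since 7 ∤ 158 (the parts of T(158, 7) cannot all be equal).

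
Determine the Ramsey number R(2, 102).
R(2, 102) = 102

R(2, k) = k for all k ≥ 2: in a 2-colouring of K_k, either some edge is red (a red K_2) or all edges are blue (a blue K_k). And K_{101} coloured all-blue has no blue K_102, so R(2, 102) > 101. Hence R(2, 102) = 102.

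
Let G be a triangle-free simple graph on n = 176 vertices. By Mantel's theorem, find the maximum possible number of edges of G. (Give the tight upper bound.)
ex(176, K_3) = ⌊176^2/4⌋ = 7744

Mantel (1907): a triangle-free graph on n vertices has at most ⌊n^2/4⌋ edges, with equality for the complete bipartite graph K_{⌊n/2⌋, ⌈n/2⌉}. For n = 176: ⌊176^2/4⌋ = ⌊30976/4⌋ = 7744. The extremal graph is K_{88, 88}, which has 88·88 = 7744 edges.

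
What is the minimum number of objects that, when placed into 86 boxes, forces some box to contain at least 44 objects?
n = (44 − 1)·86 + 1 = 3699

By the generalised pigeonhole principle, to guarantee some box contains ≥ r objects we need more than (r − 1) · k objects total. Threshold: n = (r − 1) · k + 1. With r = 44 and k = 86: n = 43 · 86 + 1 = 3698 + 1 = 3699. For n = 3698 = 43 · 86, we can put exactly 43 objects in every box, avoiding 44 in any single one — so 3699 is tight.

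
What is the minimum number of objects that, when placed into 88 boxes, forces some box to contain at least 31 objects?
n = (31 − 1)·88 + 1 = 2641

By the generalised pigeonhole principle, to guarantee some box contains ≥ r objects we need more than (r − 1) · k objects total. Threshold: n = (r − 1) · k + 1. With r = 31 and k = 88: n = 30 · 88 + 1 = 2640 + 1 = 2641. For n = 2640 = 30 · 88, we can put exactly 30 objects in every box, avoiding 31 in any single one — so 2641 is tight.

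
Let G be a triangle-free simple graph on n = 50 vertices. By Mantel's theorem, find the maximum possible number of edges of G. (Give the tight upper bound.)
ex(50, K_3) = ⌊50^2/4⌋ = 625

Mantel (1907): a triangle-free graph on n vertices has at most ⌊n^2/4⌋ edges, with equality for the complete bipartite graph K_{⌊n/2⌋, ⌈n/2⌉}. For n = 50: ⌊50^2/4⌋ = ⌊2500/4⌋ = 625. The extremal graph is K_{25, 25}, which has 25·25 = 625 edges.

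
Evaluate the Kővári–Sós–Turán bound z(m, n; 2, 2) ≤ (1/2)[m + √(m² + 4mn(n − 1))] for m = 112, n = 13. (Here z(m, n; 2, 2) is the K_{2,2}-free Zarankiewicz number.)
z(112, 13; 2, 2) ≤ (1/2)[112 + √(112² + 4·112·13·12)] = (1/2)[112 + √82432] = 199.5549

Kővári–Sós–Turán: let r_1, ..., r_112 be the row sums and z = Σ r_i the total number of 1s. Each pair of columns can share at most one row with both entries 1 (else a 2×2 all-ones block appears), so Σ_i C(r_i, 2) ≤ C(13, 2) = 78. By convexity Σ_i C(r_i, 2) ≥ 112·C(z/112, 2) = z(z − 112)/(2·112), giving z² − 112z − 112·13·12 ≤ 0 and hence z ≤ (1/2)[112 + √(12544 + 4·17472)] = (1/2)[112 + √82432] ≈ (1/2)(112 + 287.1097) = 199.5549.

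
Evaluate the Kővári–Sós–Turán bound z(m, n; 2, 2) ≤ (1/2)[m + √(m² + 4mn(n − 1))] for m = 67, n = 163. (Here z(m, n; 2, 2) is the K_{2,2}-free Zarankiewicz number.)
z(67, 163; 2, 2) ≤ (1/2)[67 + √(67² + 4·67·163·162)] = (1/2)[67 + √7081297] = 1364.0353

Kővári–Sós–Turán: let r_1, ..., r_67 be the row sums and z = Σ r_i the total number of 1s. Each pair of columns can share at most one row with both entries 1 (else a 2×2 all-ones block appears), so Σ_i C(r_i, 2) ≤ C(163, 2) = 13203. By convexity Σ_i C(r_i, 2) ≥ 67·C(z/67, 2) = z(z − 67)/(2·67), giving z² − 67z − 67·163·162 ≤ 0 and hence z ≤ (1/2)[67 + √(4489 + 4·1769202)] = (1/2)[67 + √7081297] ≈ (1/2)(67 + 2661.0706) = 1364.0353.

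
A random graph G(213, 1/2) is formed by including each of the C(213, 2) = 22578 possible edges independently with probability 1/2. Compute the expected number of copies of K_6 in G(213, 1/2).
E[# K_6] = C(213, 6) · (1/2)^C(6, 2) = 120807622936 / 2^15 = 15100952867/4096 ≈ 3686756.071045

For each 6-subset S of vertices (there are C(213, 6) = 120807622936 such S), let X_S = 1 if S induces a K_6 (all C(6, 2) = 15 edges present). Then P(X_S = 1) = (1/2)^15 = 1/32768. By linearity of expectation, E[# K_6] = C(213, 6) · (1/2)^15 = 120807622936 / 32768 = 15100952867/4096 ≈ 3686756.071045.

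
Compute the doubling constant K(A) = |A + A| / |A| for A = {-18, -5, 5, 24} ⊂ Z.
K = |A + A| / |A| = 10/4 = 5/2

Enumerate A + A = {a + b : a, b ∈ A}. With |A| = 4, there are |A|^2 = 16 ordered sum pairs; collecting distinct values, A + A = {-36, -23, -13, -10, 0, 6, 10, 19, 29, 48}, so |A + A| = 10. Thus K = 10/4 = 5/2. For comparison, the minimum possible |A + A| over all 4-element sets is 2·4 − 1 = 7 (so min K = 7/4), attained only by arithmetic progressions.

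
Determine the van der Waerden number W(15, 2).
W(15, 2) = 15 + 1 = 16

A 2-term AP is any pair of integers, so a monochromatic 2-AP exists iff some colour is used at least twice. With 15 colours, the colouring i ↦ i on {1, ..., 15} uses each colour once, avoiding any monochromatic pair, so W(15, 2) > 15. For {1, ..., 16}, pigeonhole forces two integers of the same colour, which form a monochromatic 2-AP. Hence W(15, 2) = 16.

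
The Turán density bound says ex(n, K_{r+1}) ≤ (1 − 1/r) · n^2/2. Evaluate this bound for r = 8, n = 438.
Turán density bound = (7/8) · 438^2/2 = 335727/4 ≈ 83931.75

Turán's theorem: ex(n, K_{r+1}) is achieved by the complete r-partite Turán graph T(n, r) with parts as balanced as possible, and is at most (1 − 1/r) · n^2/2. For r = 8, n = 438: the density bound is (7/8) · 191844/2 = 335727/4 ≈ 83931.75. The integer-valued extremum is e(T(438, 8)) = 83931, which is strictly less than the density bound 335727/4 since 8 ∤ 438 (the parts of T(438, 8) cannot all be equal).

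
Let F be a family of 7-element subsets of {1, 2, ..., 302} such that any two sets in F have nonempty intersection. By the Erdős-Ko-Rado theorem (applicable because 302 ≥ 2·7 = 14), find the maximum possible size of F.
max |F| = C(301, 6) = 982405684260

The Erdős-Ko-Rado theorem states: for n ≥ 2k, an intersecting family of k-subsets of an n-element set has size at most C(n − 1, k − 1), with equality for 'star' families {A ⊆ [n] : |A| = k, i ∈ A} (fix an element i). For n = 302, k = 7: C(301, 6) = 982405684260.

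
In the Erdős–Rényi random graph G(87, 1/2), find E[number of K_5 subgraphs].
E[# K_5] = C(87, 5) · (1/2)^C(5, 2) = 36949857 / 2^10 ≈ 36083.844727

For each 5-subset S of vertices (there are C(87, 5) = 36949857 such S), let X_S = 1 if S induces a K_5 (all C(5, 2) = 10 edges present). Then P(X_S = 1) = (1/2)^10 = 1/1024. By linearity of expectation, E[# K_5] = C(87, 5) · (1/2)^10 = 36949857 / 1024 ≈ 36083.844727.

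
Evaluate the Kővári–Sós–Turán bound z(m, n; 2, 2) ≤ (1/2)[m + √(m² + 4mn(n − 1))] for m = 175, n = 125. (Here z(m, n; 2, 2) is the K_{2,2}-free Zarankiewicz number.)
z(175, 125; 2, 2) ≤ (1/2)[175 + √(175² + 4·175·125·124)] = (1/2)[175 + √10880625] = 1736.7896

Kővári–Sós–Turán: let r_1, ..., r_175 be the row sums and z = Σ r_i the total number of 1s. Each pair of columns can share at most one row with both entries 1 (else a 2×2 all-ones block appears), so Σ_i C(r_i, 2) ≤ C(125, 2) = 7750. By convexity Σ_i C(r_i, 2) ≥ 175·C(z/175, 2) = z(z − 175)/(2·175), giving z² − 175z − 175·125·124 ≤ 0 and hence z ≤ (1/2)[175 + √(30625 + 4·2712500)] = (1/2)[175 + √10880625] ≈ (1/2)(175 + 3298.5792) = 1736.7896.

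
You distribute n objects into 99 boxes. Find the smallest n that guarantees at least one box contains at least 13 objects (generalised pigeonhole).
n = (13 − 1)·99 + 1 = 1189

By the generalised pigeonhole principle, to guarantee some box contains ≥ r objects we need more than (r − 1) · k objects total. Threshold: n = (r − 1) · k + 1. With r = 13 and k = 99: n = 12 · 99 + 1 = 1188 + 1 = 1189. For n = 1188 = 12 · 99, we can put exactly 12 objects in every box, avoiding 13 in any single one — so 1189 is tight.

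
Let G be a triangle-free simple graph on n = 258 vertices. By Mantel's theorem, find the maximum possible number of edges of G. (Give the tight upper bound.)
ex(258, K_3) = ⌊258^2/4⌋ = 16641

Mantel (1907): a triangle-free graph on n vertices has at most ⌊n^2/4⌋ edges, with equality for the complete bipartite graph K_{⌊n/2⌋, ⌈n/2⌉}. For n = 258: ⌊258^2/4⌋ = ⌊66564/4⌋ = 16641. The extremal graph is K_{129, 129}, which has 129·129 = 16641 edges.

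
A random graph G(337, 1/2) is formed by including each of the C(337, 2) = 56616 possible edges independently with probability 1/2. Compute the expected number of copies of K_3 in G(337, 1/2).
E[# K_3] = C(337, 3) · (1/2)^C(3, 2) = 6322120 / 2^3 = 790265

For each 3-subset S of vertices (there are C(337, 3) = 6322120 such S), let X_S = 1 if S induces a K_3 (all C(3, 2) = 3 edges present). Then P(X_S = 1) = (1/2)^3 = 1/8. By linearity of expectation, E[# K_3] = C(337, 3) · (1/2)^3 = 6322120 / 8 = 790265.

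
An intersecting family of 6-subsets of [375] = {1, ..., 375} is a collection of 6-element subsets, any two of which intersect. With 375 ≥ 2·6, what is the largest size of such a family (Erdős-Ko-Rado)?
max |F| = C(374, 5) = 59363262574

Erdős-Ko-Rado (1961): when n ≥ 2k, max |F| = C(n−1, k−1). The bound is attained by the star {A : i ∈ A} for any fixed i ∈ [n]. Here C(375−1, 6−1) = C(374, 5) = 59363262574.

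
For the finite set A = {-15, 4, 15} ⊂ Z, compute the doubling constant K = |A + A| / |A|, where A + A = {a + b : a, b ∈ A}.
K = |A + A| / |A| = 6/3 = 2

Enumerate A + A = {a + b : a, b ∈ A}. With |A| = 3, there are |A|^2 = 9 ordered sum pairs; collecting distinct values, A + A = {-30, -11, 0, 8, 19, 30}, so |A + A| = 6. Thus K = 6/3 = 2. For comparison, the minimum possible |A + A| over all 3-element sets is 2·3 − 1 = 5 (so min K = 5/3), attained only by arithmetic progressions.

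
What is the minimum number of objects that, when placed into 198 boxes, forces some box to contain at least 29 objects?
n = (29 − 1)·198 + 1 = 5545

By the generalised pigeonhole principle, to guarantee some box contains ≥ r objects we need more than (r − 1) · k objects total. Threshold: n = (r − 1) · k + 1. With r = 29 and k = 198: n = 28 · 198 + 1 = 5544 + 1 = 5545. For n = 5544 = 28 · 198, we can put exactly 28 objects in every box, avoiding 29 in any single one — so 5545 is tight.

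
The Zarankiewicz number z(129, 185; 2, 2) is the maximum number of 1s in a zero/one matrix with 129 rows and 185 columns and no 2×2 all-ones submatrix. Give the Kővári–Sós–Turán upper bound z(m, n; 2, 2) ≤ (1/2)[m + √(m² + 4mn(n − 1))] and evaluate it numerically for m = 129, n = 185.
z(129, 185; 2, 2) ≤ (1/2)[129 + √(129² + 4·129·185·184)] = (1/2)[129 + √17581281] = 2161.0019

Kővári–Sós–Turán: let r_1, ..., r_129 be the row sums and z = Σ r_i the total number of 1s. Each pair of columns can share at most one row with both entries 1 (else a 2×2 all-ones block appears), so Σ_i C(r_i, 2) ≤ C(185, 2) = 17020. By convexity Σ_i C(r_i, 2) ≥ 129·C(z/129, 2) = z(z − 129)/(2·129), giving z² − 129z − 129·185·184 ≤ 0 and hence z ≤ (1/2)[129 + √(16641 + 4·4391160)] = (1/2)[129 + √17581281] ≈ (1/2)(129 + 4193.0038) = 2161.0019.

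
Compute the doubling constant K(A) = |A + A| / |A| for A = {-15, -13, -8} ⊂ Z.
K = |A + A| / |A| = 6/3 = 2

Enumerate A + A = {a + b : a, b ∈ A}. With |A| = 3, there are |A|^2 = 9 ordered sum pairs; collecting distinct values, A + A = {-30, -28, -26, -23, -21, -16}, so |A + A| = 6. Thus K = 6/3 = 2. For comparison, the minimum possible |A + A| over all 3-element sets is 2·3 − 1 = 5 (so min K = 5/3), attained only by arithmetic progressions.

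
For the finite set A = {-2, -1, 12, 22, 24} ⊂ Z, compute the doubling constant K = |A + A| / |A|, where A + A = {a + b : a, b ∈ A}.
K = |A + A| / |A| = 15/5 = 3

Enumerate A + A = {a + b : a, b ∈ A}. With |A| = 5, there are |A|^2 = 25 ordered sum pairs; collecting distinct values, A + A = {-4, -3, -2, 10, 11, 20, 21, 22, 23, 24, 34, 36, 44, 46, 48}, so |A + A| = 15. Thus K = 15/5 = 3. For comparison, the minimum possible |A + A| over all 5-element sets is 2·5 − 1 = 9 (so min K = 9/5), attained only by arithmetic progressions.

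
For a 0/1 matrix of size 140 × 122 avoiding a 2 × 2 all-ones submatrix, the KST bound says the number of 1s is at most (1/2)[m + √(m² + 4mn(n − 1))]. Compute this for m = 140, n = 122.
z(140, 122; 2, 2) ≤ (1/2)[140 + √(140² + 4·140·122·121)] = (1/2)[140 + √8286320] = 1509.2984

Kővári–Sós–Turán: let r_1, ..., r_140 be the row sums and z = Σ r_i the total number of 1s. Each pair of columns can share at most one row with both entries 1 (else a 2×2 all-ones block appears), so Σ_i C(r_i, 2) ≤ C(122, 2) = 7381. By convexity Σ_i C(r_i, 2) ≥ 140·C(z/140, 2) = z(z − 140)/(2·140), giving z² − 140z − 140·122·121 ≤ 0 and hence z ≤ (1/2)[140 + √(19600 + 4·2066680)] = (1/2)[140 + √8286320] ≈ (1/2)(140 + 2878.5969) = 1509.2984.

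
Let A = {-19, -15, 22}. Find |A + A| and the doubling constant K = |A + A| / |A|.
K = |A + A| / |A| = 6/3 = 2

Enumerate A + A = {a + b : a, b ∈ A}. With |A| = 3, there are |A|^2 = 9 ordered sum pairs; collecting distinct values, A + A = {-38, -34, -30, 3, 7, 44}, so |A + A| = 6. Thus K = 6/3 = 2. For comparison, the minimum possible |A + A| over all 3-element sets is 2·3 − 1 = 5 (so min K = 5/3), attained only by arithmetic progressions.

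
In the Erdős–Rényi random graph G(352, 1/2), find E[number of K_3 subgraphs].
E[# K_3] = C(352, 3) · (1/2)^C(3, 2) = 7207200 / 2^3 = 900900

For each 3-subset S of vertices (there are C(352, 3) = 7207200 such S), let X_S = 1 if S induces a K_3 (all C(3, 2) = 3 edges present). Then P(X_S = 1) = (1/2)^3 = 1/8. By linearity of expectation, E[# K_3] = C(352, 3) · (1/2)^3 = 7207200 / 8 = 900900.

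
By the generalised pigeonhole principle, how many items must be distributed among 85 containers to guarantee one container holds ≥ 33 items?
n = (33 − 1)·85 + 1 = 2721

By the generalised pigeonhole principle, to guarantee some box contains ≥ r objects we need more than (r − 1) · k objects total. Threshold: n = (r − 1) · k + 1. With r = 33 and k = 85: n = 32 · 85 + 1 = 2720 + 1 = 2721. For n = 2720 = 32 · 85, we can put exactly 32 objects in every box, avoiding 33 in any single one — so 2721 is tight.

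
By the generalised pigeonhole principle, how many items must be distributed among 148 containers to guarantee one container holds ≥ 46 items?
n = (46 − 1)·148 + 1 = 6661

By the generalised pigeonhole principle, to guarantee some box contains ≥ r objects we need more than (r − 1) · k objects total. Threshold: n = (r − 1) · k + 1. With r = 46 and k = 148: n = 45 · 148 + 1 = 6660 + 1 = 6661. For n = 6660 = 45 · 148, we can put exactly 45 objects in every box, avoiding 46 in any single one — so 6661 is tight.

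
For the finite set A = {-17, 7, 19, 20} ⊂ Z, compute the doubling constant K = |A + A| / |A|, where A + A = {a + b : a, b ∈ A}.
K = |A + A| / |A| = 10/4 = 5/2

Enumerate A + A = {a + b : a, b ∈ A}. With |A| = 4, there are |A|^2 = 16 ordered sum pairs; collecting distinct values, A + A = {-34, -10, 2, 3, 14, 26, 27, 38, 39, 40}, so |A + A| = 10. Thus K = 10/4 = 5/2. For comparison, the minimum possible |A + A| over all 4-element sets is 2·4 − 1 = 7 (so min K = 7/4), attained only by arithmetic progressions.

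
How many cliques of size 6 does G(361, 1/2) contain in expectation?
E[# K_6] = C(361, 6) · (1/2)^C(6, 2) = 2948308303332 / 2^15 = 737077075833/8192 ≈ 89975228.983521

For each 6-subset S of vertices (there are C(361, 6) = 2948308303332 such S), let X_S = 1 if S induces a K_6 (all C(6, 2) = 15 edges present). Then P(X_S = 1) = (1/2)^15 = 1/32768. By linearity of expectation, E[# K_6] = C(361, 6) · (1/2)^15 = 2948308303332 / 32768 = 737077075833/8192 ≈ 89975228.983521.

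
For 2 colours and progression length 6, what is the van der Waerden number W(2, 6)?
W(2, 6) = 1132

This is a classical value, W(2, 6) = 1132, established by combining an explicit 2-colouring of {1, ..., 1131} with no monochromatic 6-AP (giving the lower bound W(2, 6) > 1131) and a finite case analysis / exhaustive computer search showing every 2-colouring of {1, ..., 1132} has such an AP.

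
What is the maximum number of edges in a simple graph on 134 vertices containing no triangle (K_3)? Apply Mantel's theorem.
ex(134, K_3) = ⌊134^2/4⌋ = 4489

Mantel (1907): a triangle-free graph on n vertices has at most ⌊n^2/4⌋ edges, with equality for the complete bipartite graph K_{⌊n/2⌋, ⌈n/2⌉}. For n = 134: ⌊134^2/4⌋ = ⌊17956/4⌋ = 4489. The extremal graph is K_{67, 67}, which has 67·67 = 4489 edges.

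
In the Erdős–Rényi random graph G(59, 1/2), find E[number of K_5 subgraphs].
E[# K_5] = C(59, 5) · (1/2)^C(5, 2) = 5006386 / 2^10 = 2503193/512 ≈ 4889.048828

For each 5-subset S of vertices (there are C(59, 5) = 5006386 such S), let X_S = 1 if S induces a K_5 (all C(5, 2) = 10 edges present). Then P(X_S = 1) = (1/2)^10 = 1/1024. By linearity of expectation, E[# K_5] = C(59, 5) · (1/2)^10 = 5006386 / 1024 = 2503193/512 ≈ 4889.048828.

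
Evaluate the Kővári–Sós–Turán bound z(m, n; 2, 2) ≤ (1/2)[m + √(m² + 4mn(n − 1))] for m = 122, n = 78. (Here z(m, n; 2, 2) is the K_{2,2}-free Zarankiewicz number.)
z(122, 78; 2, 2) ≤ (1/2)[122 + √(122² + 4·122·78·77)] = (1/2)[122 + √2945812] = 919.1684

Kővári–Sós–Turán: let r_1, ..., r_122 be the row sums and z = Σ r_i the total number of 1s. Each pair of columns can share at most one row with both entries 1 (else a 2×2 all-ones block appears), so Σ_i C(r_i, 2) ≤ C(78, 2) = 3003. By convexity Σ_i C(r_i, 2) ≥ 122·C(z/122, 2) = z(z − 122)/(2·122), giving z² − 122z − 122·78·77 ≤ 0 and hence z ≤ (1/2)[122 + √(14884 + 4·732732)] = (1/2)[122 + √2945812] ≈ (1/2)(122 + 1716.3368) = 919.1684.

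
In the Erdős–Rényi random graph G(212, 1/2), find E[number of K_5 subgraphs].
E[# K_5] = C(212, 5) · (1/2)^C(5, 2) = 3403031632 / 2^10 = 212689477/64 = 3323273.078125

For each 5-subset S of vertices (there are C(212, 5) = 3403031632 such S), let X_S = 1 if S induces a K_5 (all C(5, 2) = 10 edges present). Then P(X_S = 1) = (1/2)^10 = 1/1024. By linearity of expectation, E[# K_5] = C(212, 5) · (1/2)^10 = 3403031632 / 1024 = 212689477/64 = 3323273.078125.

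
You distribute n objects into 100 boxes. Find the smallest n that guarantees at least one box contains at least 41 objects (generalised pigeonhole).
n = (41 − 1)·100 + 1 = 4001

By the generalised pigeonhole principle, to guarantee some box contains ≥ r objects we need more than (r − 1) · k objects total. Threshold: n = (r − 1) · k + 1. With r = 41 and k = 100: n = 40 · 100 + 1 = 4000 + 1 = 4001. For n = 4000 = 40 · 100, we can put exactly 40 objects in every box, avoiding 41 in any single one — so 4001 is tight.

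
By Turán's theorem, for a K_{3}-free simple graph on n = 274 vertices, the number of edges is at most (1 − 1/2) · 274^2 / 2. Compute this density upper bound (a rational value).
Turán density bound = (1/2) · 274^2/2 = 18769

Turán's theorem: ex(n, K_{r+1}) is achieved by the complete r-partite Turán graph T(n, r) with parts as balanced as possible, and is at most (1 − 1/r) · n^2/2. For r = 2, n = 274: the density bound is (1/2) · 75076/2 = 18769. Since 2 ∣ 274, the Turán graph T(274, 2) has parts of equal size 137, and its edge count e(T(274, 2)) = 18769 attains the density bound exactly.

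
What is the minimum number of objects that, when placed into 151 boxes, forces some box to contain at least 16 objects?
n = (16 − 1)·151 + 1 = 2266

By the generalised pigeonhole principle, to guarantee some box contains ≥ r objects we need more than (r − 1) · k objects total. Threshold: n = (r − 1) · k + 1. With r = 16 and k = 151: n = 15 · 151 + 1 = 2265 + 1 = 2266. For n = 2265 = 15 · 151, we can put exactly 15 objects in every box, avoiding 16 in any single one — so 2266 is tight.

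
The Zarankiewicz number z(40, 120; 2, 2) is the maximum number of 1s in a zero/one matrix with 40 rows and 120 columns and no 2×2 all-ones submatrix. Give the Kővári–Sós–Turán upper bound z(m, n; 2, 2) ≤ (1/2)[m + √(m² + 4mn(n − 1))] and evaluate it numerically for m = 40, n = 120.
z(40, 120; 2, 2) ≤ (1/2)[40 + √(40² + 4·40·120·119)] = (1/2)[40 + √2286400] = 776.0423

Kővári–Sós–Turán: let r_1, ..., r_40 be the row sums and z = Σ r_i the total number of 1s. Each pair of columns can share at most one row with both entries 1 (else a 2×2 all-ones block appears), so Σ_i C(r_i, 2) ≤ C(120, 2) = 7140. By convexity Σ_i C(r_i, 2) ≥ 40·C(z/40, 2) = z(z − 40)/(2·40), giving z² − 40z − 40·120·119 ≤ 0 and hence z ≤ (1/2)[40 + √(1600 + 4·571200)] = (1/2)[40 + √2286400] ≈ (1/2)(40 + 1512.0847) = 776.0423.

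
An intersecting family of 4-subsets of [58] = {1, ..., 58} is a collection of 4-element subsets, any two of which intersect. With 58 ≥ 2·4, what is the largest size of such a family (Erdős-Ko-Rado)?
max |F| = C(57, 3) = 29260

Erdős-Ko-Rado (1961): when n ≥ 2k, max |F| = C(n−1, k−1). The bound is attained by the star {A : i ∈ A} for any fixed i ∈ [n]. Here C(58−1, 4−1) = C(57, 3) = 29260.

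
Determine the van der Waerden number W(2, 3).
W(2, 3) = 9

Lower bound: the 2-colouring RRBBRRBB of {1, ..., 8} (R at positions {1, 2, 5, 6}, B at {3, 4, 7, 8}) contains no monochromatic 3-term AP, so W(2, 3) > 8. Upper bound: a case analysis on any 2-colouring of {1, ..., 9} forces such an AP. Hence W(2, 3) = 9.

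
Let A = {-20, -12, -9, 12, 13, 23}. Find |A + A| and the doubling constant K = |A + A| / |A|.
K = |A + A| / |A| = 20/6 = 10/3

Enumerate A + A = {a + b : a, b ∈ A}. With |A| = 6, there are |A|^2 = 36 ordered sum pairs; collecting distinct values, A + A = {-40, -32, -29, -24, -21, -18, -8, -7, 0, 1, 3, 4, 11, 14, 24, 25, 26, 35, 36, 46}, so |A + A| = 20. Thus K = 20/6 = 10/3. For comparison, the minimum possible |A + A| over all 6-element sets is 2·6 − 1 = 11 (so min K = 11/6), attained only by arithmetic progressions.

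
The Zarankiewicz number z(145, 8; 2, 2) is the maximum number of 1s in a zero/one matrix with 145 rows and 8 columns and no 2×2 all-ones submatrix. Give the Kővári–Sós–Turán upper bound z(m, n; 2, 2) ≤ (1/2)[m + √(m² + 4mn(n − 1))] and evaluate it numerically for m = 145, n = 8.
z(145, 8; 2, 2) ≤ (1/2)[145 + √(145² + 4·145·8·7)] = (1/2)[145 + √53505] = 188.1557

Kővári–Sós–Turán: let r_1, ..., r_145 be the row sums and z = Σ r_i the total number of 1s. Each pair of columns can share at most one row with both entries 1 (else a 2×2 all-ones block appears), so Σ_i C(r_i, 2) ≤ C(8, 2) = 28. By convexity Σ_i C(r_i, 2) ≥ 145·C(z/145, 2) = z(z − 145)/(2·145), giving z² − 145z − 145·8·7 ≤ 0 and hence z ≤ (1/2)[145 + √(21025 + 4·8120)] = (1/2)[145 + √53505] ≈ (1/2)(145 + 231.3115) = 188.1557.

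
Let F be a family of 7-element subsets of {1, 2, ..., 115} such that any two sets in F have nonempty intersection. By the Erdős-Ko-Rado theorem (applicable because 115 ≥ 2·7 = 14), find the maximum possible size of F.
max |F| = C(114, 6) = 2666926108

The Erdős-Ko-Rado theorem states: for n ≥ 2k, an intersecting family of k-subsets of an n-element set has size at most C(n − 1, k − 1), with equality for 'star' families {A ⊆ [n] : |A| = k, i ∈ A} (fix an element i). For n = 115, k = 7: C(114, 6) = 2666926108.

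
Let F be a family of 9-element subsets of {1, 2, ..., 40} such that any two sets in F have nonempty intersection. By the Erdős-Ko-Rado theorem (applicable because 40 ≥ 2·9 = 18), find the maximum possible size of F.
max |F| = C(39, 8) = 61523748

Erdős-Ko-Rado (1961): when n ≥ 2k, max |F| = C(n−1, k−1). The bound is attained by the star {A : i ∈ A} for any fixed i ∈ [n]. Here C(40−1, 9−1) = C(39, 8) = 61523748.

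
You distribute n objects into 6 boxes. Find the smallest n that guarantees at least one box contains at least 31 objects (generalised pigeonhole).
n = (31 − 1)·6 + 1 = 181

By the generalised pigeonhole principle, to guarantee some box contains ≥ r objects we need more than (r − 1) · k objects total. Threshold: n = (r − 1) · k + 1. With r = 31 and k = 6: n = 30 · 6 + 1 = 180 + 1 = 181. For n = 180 = 30 · 6, we can put exactly 30 objects in every box, avoiding 31 in any single one — so 181 is tight.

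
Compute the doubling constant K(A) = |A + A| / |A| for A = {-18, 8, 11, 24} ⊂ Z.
K = |A + A| / |A| = 10/4 = 5/2

Enumerate A + A = {a + b : a, b ∈ A}. With |A| = 4, there are |A|^2 = 16 ordered sum pairs; collecting distinct values, A + A = {-36, -10, -7, 6, 16, 19, 22, 32, 35, 48}, so |A + A| = 10. Thus K = 10/4 = 5/2. For comparison, the minimum possible |A + A| over all 4-element sets is 2·4 − 1 = 7 (so min K = 7/4), attained only by arithmetic progressions.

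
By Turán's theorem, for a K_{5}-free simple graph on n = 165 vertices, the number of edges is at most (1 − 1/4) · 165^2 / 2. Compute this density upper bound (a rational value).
Turán density bound = (3/4) · 165^2/2 = 81675/8 ≈ 10209.375

Turán's theorem: ex(n, K_{r+1}) is achieved by the complete r-partite Turán graph T(n, r) with parts as balanced as possible, and is at most (1 − 1/r) · n^2/2. For r = 4, n = 165: the density bound is (3/4) · 27225/2 = 81675/8 ≈ 10209.375. The integer-valued extremum is e(T(165, 4)) = 10209, which is strictly less than the density bound 81675/8 since 4 ∤ 165 (the parts of T(165, 4) cannot all be equal).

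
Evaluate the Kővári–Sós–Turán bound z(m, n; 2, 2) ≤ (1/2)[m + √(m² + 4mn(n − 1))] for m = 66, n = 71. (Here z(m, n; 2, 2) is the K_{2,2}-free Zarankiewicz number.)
z(66, 71; 2, 2) ≤ (1/2)[66 + √(66² + 4·66·71·70)] = (1/2)[66 + √1316436] = 606.6802

Kővári–Sós–Turán: let r_1, ..., r_66 be the row sums and z = Σ r_i the total number of 1s. Each pair of columns can share at most one row with both entries 1 (else a 2×2 all-ones block appears), so Σ_i C(r_i, 2) ≤ C(71, 2) = 2485. By convexity Σ_i C(r_i, 2) ≥ 66·C(z/66, 2) = z(z − 66)/(2·66), giving z² − 66z − 66·71·70 ≤ 0 and hence z ≤ (1/2)[66 + √(4356 + 4·328020)] = (1/2)[66 + √1316436] ≈ (1/2)(66 + 1147.3604) = 606.6802.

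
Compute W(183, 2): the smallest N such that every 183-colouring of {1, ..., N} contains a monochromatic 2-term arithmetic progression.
W(183, 2) = 183 + 1 = 184

A 2-term AP is any pair of integers, so a monochromatic 2-AP exists iff some colour is used at least twice. With 183 colours, the colouring i ↦ i on {1, ..., 183} uses each colour once, avoiding any monochromatic pair, so W(183, 2) > 183. For {1, ..., 184}, pigeonhole forces two integers of the same colour, which form a monochromatic 2-AP. Hence W(183, 2) = 184.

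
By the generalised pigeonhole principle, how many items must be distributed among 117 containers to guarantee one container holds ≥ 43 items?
n = (43 − 1)·117 + 1 = 4915

By the generalised pigeonhole principle, to guarantee some box contains ≥ r objects we need more than (r − 1) · k objects total. Threshold: n = (r − 1) · k + 1. With r = 43 and k = 117: n = 42 · 117 + 1 = 4914 + 1 = 4915. For n = 4914 = 42 · 117, we can put exactly 42 objects in every box, avoiding 43 in any single one — so 4915 is tight.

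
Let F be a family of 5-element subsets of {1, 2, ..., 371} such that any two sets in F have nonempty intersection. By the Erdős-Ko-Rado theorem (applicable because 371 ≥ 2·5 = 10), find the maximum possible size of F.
max |F| = C(370, 4) = 768299820

Erdős-Ko-Rado (1961): when n ≥ 2k, max |F| = C(n−1, k−1). The bound is attained by the star {A : i ∈ A} for any fixed i ∈ [n]. Here C(371−1, 5−1) = C(370, 4) = 768299820.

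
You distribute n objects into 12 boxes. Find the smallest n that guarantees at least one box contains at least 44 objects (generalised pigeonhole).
n = (44 − 1)·12 + 1 = 517

By the generalised pigeonhole principle, to guarantee some box contains ≥ r objects we need more than (r − 1) · k objects total. Threshold: n = (r − 1) · k + 1. With r = 44 and k = 12: n = 43 · 12 + 1 = 516 + 1 = 517. For n = 516 = 43 · 12, we can put exactly 43 objects in every box, avoiding 44 in any single one — so 517 is tight.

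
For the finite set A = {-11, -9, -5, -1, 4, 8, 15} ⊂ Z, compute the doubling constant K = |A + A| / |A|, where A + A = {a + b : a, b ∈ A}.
K = |A + A| / |A| = 25/7

Enumerate A + A = {a + b : a, b ∈ A}. With |A| = 7, there are |A|^2 = 49 ordered sum pairs; collecting distinct values, A + A = {-22, -20, -18, -16, -14, -12, -10, -7, -6, -5, -3, -2, -1, 3, 4, 6, 7, 8, 10, 12, 14, 16, 19, 23, 30}, so |A + A| = 25. Thus K = 25/7. For comparison, the minimum possible |A + A| over all 7-element sets is 2·7 − 1 = 13 (so min K = 13/7), attained only by arithmetic progressions.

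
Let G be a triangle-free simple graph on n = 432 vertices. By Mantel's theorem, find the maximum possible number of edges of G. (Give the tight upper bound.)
ex(432, K_3) = ⌊432^2/4⌋ = 46656

Mantel (1907): a triangle-free graph on n vertices has at most ⌊n^2/4⌋ edges, with equality for the complete bipartite graph K_{⌊n/2⌋, ⌈n/2⌉}. For n = 432: ⌊432^2/4⌋ = ⌊186624/4⌋ = 46656. The extremal graph is K_{216, 216}, which has 216·216 = 46656 edges.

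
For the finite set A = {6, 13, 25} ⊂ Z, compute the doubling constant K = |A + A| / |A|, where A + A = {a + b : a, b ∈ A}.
K = |A + A| / |A| = 6/3 = 2

Enumerate A + A = {a + b : a, b ∈ A}. With |A| = 3, there are |A|^2 = 9 ordered sum pairs; collecting distinct values, A + A = {12, 19, 26, 31, 38, 50}, so |A + A| = 6. Thus K = 6/3 = 2. For comparison, the minimum possible |A + A| over all 3-element sets is 2·3 − 1 = 5 (so min K = 5/3), attained only by arithmetic progressions.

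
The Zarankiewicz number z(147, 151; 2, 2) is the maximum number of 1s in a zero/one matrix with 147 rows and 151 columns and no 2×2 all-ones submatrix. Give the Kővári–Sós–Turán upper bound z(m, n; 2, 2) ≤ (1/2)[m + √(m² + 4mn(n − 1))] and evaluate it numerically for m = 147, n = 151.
z(147, 151; 2, 2) ≤ (1/2)[147 + √(147² + 4·147·151·150)] = (1/2)[147 + √13339809] = 1899.6852

Kővári–Sós–Turán: let r_1, ..., r_147 be the row sums and z = Σ r_i the total number of 1s. Each pair of columns can share at most one row with both entries 1 (else a 2×2 all-ones block appears), so Σ_i C(r_i, 2) ≤ C(151, 2) = 11325. By convexity Σ_i C(r_i, 2) ≥ 147·C(z/147, 2) = z(z − 147)/(2·147), giving z² − 147z − 147·151·150 ≤ 0 and hence z ≤ (1/2)[147 + √(21609 + 4·3329550)] = (1/2)[147 + √13339809] ≈ (1/2)(147 + 3652.3703) = 1899.6852.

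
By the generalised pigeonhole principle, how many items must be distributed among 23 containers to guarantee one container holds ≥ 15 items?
n = (15 − 1)·23 + 1 = 323

By the generalised pigeonhole principle, to guarantee some box contains ≥ r objects we need more than (r − 1) · k objects total. Threshold: n = (r − 1) · k + 1. With r = 15 and k = 23: n = 14 · 23 + 1 = 322 + 1 = 323. For n = 322 = 14 · 23, we can put exactly 14 objects in every box, avoiding 15 in any single one — so 323 is tight.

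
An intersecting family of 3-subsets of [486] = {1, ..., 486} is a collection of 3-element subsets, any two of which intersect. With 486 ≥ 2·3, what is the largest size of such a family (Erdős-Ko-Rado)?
max |F| = C(485, 2) = 117370

The Erdős-Ko-Rado theorem states: for n ≥ 2k, an intersecting family of k-subsets of an n-element set has size at most C(n − 1, k − 1), with equality for 'star' families {A ⊆ [n] : |A| = k, i ∈ A} (fix an element i). For n = 486, k = 3: C(485, 2) = 117370.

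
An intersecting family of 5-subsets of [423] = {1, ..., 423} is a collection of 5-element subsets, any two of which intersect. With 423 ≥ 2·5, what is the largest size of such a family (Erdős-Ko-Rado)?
max |F| = C(422, 4) = 1302706615

Erdős-Ko-Rado (1961): when n ≥ 2k, max |F| = C(n−1, k−1). The bound is attained by the star {A : i ∈ A} for any fixed i ∈ [n]. Here C(423−1, 5−1) = C(422, 4) = 1302706615.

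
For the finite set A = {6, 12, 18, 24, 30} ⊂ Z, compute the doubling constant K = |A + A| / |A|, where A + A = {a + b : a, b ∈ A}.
K = |A + A| / |A| = 9/5

Enumerate A + A = {a + b : a, b ∈ A}. With |A| = 5, there are |A|^2 = 25 ordered sum pairs; collecting distinct values, A + A = {12, 18, 24, 30, 36, 42, 48, 54, 60}, so |A + A| = 9. Thus K = 9/5. Here |A + A| = 2|A| − 1 = 9, the minimum possible — so K = 9/5 is minimal, which holds iff A is an arithmetic progression.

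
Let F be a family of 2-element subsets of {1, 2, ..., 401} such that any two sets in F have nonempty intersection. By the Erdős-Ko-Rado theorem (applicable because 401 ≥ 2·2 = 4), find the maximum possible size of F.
max |F| = C(400, 1) = 400

The Erdős-Ko-Rado theorem states: for n ≥ 2k, an intersecting family of k-subsets of an n-element set has size at most C(n − 1, k − 1), with equality for 'star' families {A ⊆ [n] : |A| = k, i ∈ A} (fix an element i). For n = 401, k = 2: C(400, 1) = 400.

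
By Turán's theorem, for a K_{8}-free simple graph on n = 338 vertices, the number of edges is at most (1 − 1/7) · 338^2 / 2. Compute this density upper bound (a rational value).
Turán density bound = (6/7) · 338^2/2 = 342732/7 ≈ 48961.7143

Turán's theorem: ex(n, K_{r+1}) is achieved by the complete r-partite Turán graph T(n, r) with parts as balanced as possible, and is at most (1 − 1/r) · n^2/2. For r = 7, n = 338: the density bound is (6/7) · 114244/2 = 342732/7 ≈ 48961.7143. The integer-valued extremum is e(T(338, 7)) = 48961, which is strictly less than the density bound 342732/7 since 7 ∤ 338 (the parts of T(338, 7) cannot all be equal).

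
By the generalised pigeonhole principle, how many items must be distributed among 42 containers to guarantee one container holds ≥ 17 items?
n = (17 − 1)·42 + 1 = 673

By the generalised pigeonhole principle, to guarantee some box contains ≥ r objects we need more than (r − 1) · k objects total. Threshold: n = (r − 1) · k + 1. With r = 17 and k = 42: n = 16 · 42 + 1 = 672 + 1 = 673. For n = 672 = 16 · 42, we can put exactly 16 objects in every box, avoiding 17 in any single one — so 673 is tight.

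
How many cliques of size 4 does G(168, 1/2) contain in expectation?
E[# K_4] = C(168, 4) · (1/2)^C(4, 2) = 32018910 / 2^6 = 16009455/32 = 500295.46875

For each 4-subset S of vertices (there are C(168, 4) = 32018910 such S), let X_S = 1 if S induces a K_4 (all C(4, 2) = 6 edges present). Then P(X_S = 1) = (1/2)^6 = 1/64. By linearity of expectation, E[# K_4] = C(168, 4) · (1/2)^6 = 32018910 / 64 = 16009455/32 = 500295.46875.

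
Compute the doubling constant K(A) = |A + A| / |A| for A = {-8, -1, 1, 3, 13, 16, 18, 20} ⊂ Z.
K = |A + A| / |A| = 29/8

Enumerate A + A = {a + b : a, b ∈ A}. With |A| = 8, there are |A|^2 = 64 ordered sum pairs; collecting distinct values, A + A = {-16, -9, -7, -5, -2, 0, 2, 4, 5, 6, 8, 10, 12, 14, 15, 16, 17, 19, 21, 23, 26, 29, 31, 32, 33, 34, 36, 38, 40}, so |A + A| = 29. Thus K = 29/8. For comparison, the minimum possible |A + A| over all 8-element sets is 2·8 − 1 = 15 (so min K = 15/8), attained only by arithmetic progressions.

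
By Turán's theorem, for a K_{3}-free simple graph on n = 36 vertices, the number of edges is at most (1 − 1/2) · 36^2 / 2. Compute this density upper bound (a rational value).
Turán density bound = (1/2) · 36^2/2 = 324

Turán's theorem: ex(n, K_{r+1}) is achieved by the complete r-partite Turán graph T(n, r) with parts as balanced as possible, and is at most (1 − 1/r) · n^2/2. For r = 2, n = 36: the density bound is (1/2) · 1296/2 = 324. Since 2 ∣ 36, the Turán graph T(36, 2) has parts of equal size 18, and its edge count e(T(36, 2)) = 324 attains the density bound exactly.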